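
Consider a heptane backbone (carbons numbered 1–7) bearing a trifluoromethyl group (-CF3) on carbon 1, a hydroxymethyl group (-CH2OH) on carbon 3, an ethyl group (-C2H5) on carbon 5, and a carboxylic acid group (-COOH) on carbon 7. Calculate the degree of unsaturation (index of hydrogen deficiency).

1

Atom tally by fragment:
  F3CCH2 → C:2 H:2 F:3
  CH2 → C:1 H:2
  CH(CH2OH) → C:2 H:4 O:1
  CH2 → C:1 H:2
  CH(C2H5) → C:3 H:6
  CH2 → C:1 H:2
  CH2COOH → C:2 H:3 O:2
Element totals:
  C: 12
  H: 21
  F: 3
  O: 3
Molecular formula: C12H21F3O3.
DoU = (2C + 2 + N − H − X) / 2 = (2·12 + 2 + 0 − 21 − 3) / 2 = 1.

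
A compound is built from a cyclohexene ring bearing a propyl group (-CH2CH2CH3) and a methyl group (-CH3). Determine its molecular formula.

Atom tally by fragment:
  cyclohexene ring core → C:6 H:10
  (− 2 ring H displaced by substituents)
  + CH2CH2CH3 → C:3 H:7
  + CH3 → C:1 H:3
Element totals:
  C: 10
  H: 18

C10H18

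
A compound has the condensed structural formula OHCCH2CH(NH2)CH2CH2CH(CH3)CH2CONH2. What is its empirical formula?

C9H18N2O2

Atom tally by fragment:
  OHCCH2 → C:2 H:3 O:1
  CH(NH2) → C:1 H:3 N:1
  CH2 → C:1 H:2
  CH2 → C:1 H:2
  CH(CH3) → C:2 H:4
  CH2CONH2 → C:2 H:4 O:1 N:1
Element totals:
  C: 9
  H: 18
  N: 2
  O: 2
Molecular formula: C9H18N2O2.
gcd of subscripts (9, 18, 2, 2) = 1, so the empirical formula equals the molecular formula.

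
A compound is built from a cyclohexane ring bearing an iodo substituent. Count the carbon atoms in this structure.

Atom tally by fragment:
  cyclohexane ring core → C:6 H:12
  (− 1 ring H displaced by substituents)
  + I → I:1
Element totals:
  C: 6
  H: 11
  I: 1

6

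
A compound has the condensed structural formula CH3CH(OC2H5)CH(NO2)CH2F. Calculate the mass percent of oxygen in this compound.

29.06%

Element totals:
  C: 6
  H: 12
  F: 1
  N: 1
  O: 3
Molecular formula: C6H12FNO3.
Molar mass = 165.164 g/mol.
Mass from O: 3 × 15.999 = 47.997 g/mol.
%O = 47.997 / 165.164 × 100 = 29.06%.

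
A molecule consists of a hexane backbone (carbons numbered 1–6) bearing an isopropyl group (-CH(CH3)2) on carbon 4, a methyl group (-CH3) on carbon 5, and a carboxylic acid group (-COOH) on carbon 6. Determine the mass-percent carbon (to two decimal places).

70.92%

Atom tally by fragment:
  CH3 → C:1 H:3
  CH2 → C:1 H:2
  CH2 → C:1 H:2
  CH(CH(CH3)2) → C:4 H:8
  CH(CH3) → C:2 H:4
  CH2COOH → C:2 H:3 O:2
Element totals:
  C: 11
  H: 22
  O: 2
Molecular formula: C11H22O2.
Molar mass = 186.295 g/mol.
Mass from C: 11 × 12.011 = 132.121 g/mol.
%C = 132.121 / 186.295 × 100 = 70.92%.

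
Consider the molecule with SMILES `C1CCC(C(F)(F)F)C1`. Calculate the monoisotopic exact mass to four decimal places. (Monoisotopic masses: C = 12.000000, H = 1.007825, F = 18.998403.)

Atom tally by fragment:
  cyclopentane ring core → C:5 H:10
  (− 1 ring H displaced by substituents)
  + CF3 → C:1 F:3
Element totals:
  C: 6
  H: 9
  F: 3
Molecular formula: C6H9F3.
  M = 6(12.0) + 9(1.007825) + 3(18.998403)
    = 72.000000 + 9.070425 + 56.995209 = 138.065634

138.0656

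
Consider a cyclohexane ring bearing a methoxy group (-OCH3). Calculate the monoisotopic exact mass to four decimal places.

114.1045

Atom tally by fragment:
  cyclohexane ring core → C:6 H:12
  (− 1 ring H displaced by substituents)
  + OCH3 → C:1 H:3 O:1
Element totals:
  C: 7
  H: 14
  O: 1
Molecular formula: C7H14O.
  M = 7(12.0) + 14(1.007825) + 15.994915
    = 84.000000 + 14.109550 + 15.994915 = 114.104465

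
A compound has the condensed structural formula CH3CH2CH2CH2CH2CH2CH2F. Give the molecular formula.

C7H15F

Atom tally by fragment:
  CH3 → C:1 H:3
  CH2 → C:1 H:2
  CH2 → C:1 H:2
  CH2 → C:1 H:2
  CH2 → C:1 H:2
  CH2 → C:1 H:2
  CH2F → C:1 H:2 F:1
Element totals:
  C: 7
  H: 15
  F: 1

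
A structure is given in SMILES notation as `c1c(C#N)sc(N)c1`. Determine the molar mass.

Atom tally by fragment:
  thiophene ring core → C:4 H:4 S:1
  (− 2 ring H displaced by substituents)
  + CN → C:1 N:1
  + NH2 → N:1 H:2
Element totals:
  C: 5
  H: 4
  N: 2
  S: 1
Molecular formula: C5H4N2S.
  M = 5(12.011) + 4(1.008) + 2(14.007) + 32.06
    = 60.055 + 4.032 + 28.014 + 32.060 = 124.161

124.16 g/mol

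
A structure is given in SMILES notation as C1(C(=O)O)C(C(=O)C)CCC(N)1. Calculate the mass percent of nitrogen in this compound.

Atom tally by fragment:
  cyclopentane ring core → C:5 H:10
  (− 3 ring H displaced by substituents)
  + COOH → C:1 H:1 O:2
  + COCH3 → C:2 H:3 O:1
  + NH2 → N:1 H:2
Element totals:
  C: 8
  H: 13
  N: 1
  O: 3
Molecular formula: C8H13NO3.
Molar mass = 171.196 g/mol.
Mass from N: 1 × 14.007 = 14.007 g/mol.
%N = 14.007 / 171.196 × 100 = 8.18%.

8.18%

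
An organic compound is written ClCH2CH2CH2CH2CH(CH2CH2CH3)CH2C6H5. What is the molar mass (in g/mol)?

238.80 g/mol

Atom tally by fragment:
  ClCH2 → C:1 H:2 Cl:1
  CH2 → C:1 H:2
  CH2 → C:1 H:2
  CH2 → C:1 H:2
  CH(CH2CH2CH3) → C:4 H:8
  CH2C6H5 → C:7 H:7
Element totals:
  C: 15
  H: 23
  Cl: 1
Molecular formula: C15H23Cl.
  M = 15(12.011) + 23(1.008) + 35.45
    = 180.165 + 23.184 + 35.450 = 238.799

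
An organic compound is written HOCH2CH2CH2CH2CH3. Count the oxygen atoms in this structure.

1

Atom tally by fragment:
  HOCH2CH2 → C:2 H:5 O:1
  CH2 → C:1 H:2
  CH2 → C:1 H:2
  CH3 → C:1 H:3
Element totals:
  C: 5
  H: 12
  O: 1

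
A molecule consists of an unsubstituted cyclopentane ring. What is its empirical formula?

CH2

Atom tally by fragment:
  cyclopentane ring core → C:5 H:10
Element totals:
  C: 5
  H: 10
Molecular formula: C5H10.
gcd of subscripts = 5; dividing each by 5:
  C: 5/5 = 1
  H: 10/5 = 2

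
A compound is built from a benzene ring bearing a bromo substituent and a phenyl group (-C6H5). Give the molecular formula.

Atom tally by fragment:
  benzene ring core → C:6 H:6
  (− 2 ring H displaced by substituents)
  + Br → Br:1
  + C6H5 → C:6 H:5
Element totals:
  C: 12
  H: 9
  Br: 1

C12H9Br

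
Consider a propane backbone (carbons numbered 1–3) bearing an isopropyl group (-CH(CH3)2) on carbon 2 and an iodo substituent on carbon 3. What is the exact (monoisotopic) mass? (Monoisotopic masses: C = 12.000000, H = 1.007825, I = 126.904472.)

Atom tally by fragment:
  CH3 → C:1 H:3
  CH(CH(CH3)2) → C:4 H:8
  CH2I → C:1 H:2 I:1
Element totals:
  C: 6
  H: 13
  I: 1
Molecular formula: C6H13I.
  M = 6(12.0) + 13(1.007825) + 126.904472
    = 72.000000 + 13.101725 + 126.904472 = 212.006197

212.0062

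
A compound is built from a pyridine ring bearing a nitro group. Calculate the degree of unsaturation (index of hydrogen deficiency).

Atom tally by fragment:
  pyridine ring core → C:5 H:5 N:1
  (− 1 ring H displaced by substituents)
  + NO2 → N:1 O:2
Element totals:
  C: 5
  H: 4
  N: 2
  O: 2
Molecular formula: C5H4N2O2.
DoU = (2C + 2 + N − H − X) / 2 = (2·5 + 2 + 2 − 4 − 0) / 2 = 5.

5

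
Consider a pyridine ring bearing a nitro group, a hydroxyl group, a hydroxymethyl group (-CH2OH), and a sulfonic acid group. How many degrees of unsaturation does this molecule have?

Atom tally by fragment:
  pyridine ring core → C:5 H:5 N:1
  (− 4 ring H displaced by substituents)
  + NO2 → N:1 O:2
  + OH → O:1 H:1
  + CH2OH → C:1 H:3 O:1
  + SO3H → S:1 O:3 H:1
Element totals:
  C: 6
  H: 6
  N: 2
  O: 7
  S: 1
Molecular formula: C6H6N2O7S.
DoU = (2C + 2 + N − H − X) / 2 = (2·6 + 2 + 2 − 6 − 0) / 2 = 5.

5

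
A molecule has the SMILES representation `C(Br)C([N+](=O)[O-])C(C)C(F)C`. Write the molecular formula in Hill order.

C6H11BrFNO2

Atom tally by fragment:
  BrCH2 → C:1 H:2 Br:1
  CH(NO2) → C:1 H:1 N:1 O:2
  CH(CH3) → C:2 H:4
  CH(F) → C:1 H:1 F:1
  CH3 → C:1 H:3
Element totals:
  C: 6
  H: 11
  Br: 1
  F: 1
  N: 1
  O: 2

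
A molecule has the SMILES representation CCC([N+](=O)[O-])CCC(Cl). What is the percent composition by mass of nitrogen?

Atom tally by fragment:
  CH3 → C:1 H:3
  CH2 → C:1 H:2
  CH(NO2) → C:1 H:1 N:1 O:2
  CH2 → C:1 H:2
  CH2 → C:1 H:2
  CH2Cl → C:1 H:2 Cl:1
Element totals:
  C: 6
  H: 12
  Cl: 1
  N: 1
  O: 2
Molecular formula: C6H12ClNO2.
Molar mass = 165.617 g/mol.
Mass from N: 1 × 14.007 = 14.007 g/mol.
%N = 14.007 / 165.617 × 100 = 8.46%.

8.46%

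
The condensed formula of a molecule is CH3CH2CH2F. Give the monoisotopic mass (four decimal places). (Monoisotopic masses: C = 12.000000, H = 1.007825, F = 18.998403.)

Atom tally by fragment:
  CH3 → C:1 H:3
  CH2 → C:1 H:2
  CH2F → C:1 H:2 F:1
Element totals:
  C: 3
  H: 7
  F: 1
Molecular formula: C3H7F.
  M = 3(12.0) + 7(1.007825) + 18.998403
    = 36.000000 + 7.054775 + 18.998403 = 62.053178

62.0532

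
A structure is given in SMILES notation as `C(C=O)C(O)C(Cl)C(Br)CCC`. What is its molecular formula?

C8H14BrClO2

Atom tally by fragment:
  OHCCH2 → C:2 H:3 O:1
  CH(OH) → C:1 H:2 O:1
  CH(Cl) → C:1 H:1 Cl:1
  CH(Br) → C:1 H:1 Br:1
  CH2 → C:1 H:2
  CH2 → C:1 H:2
  CH3 → C:1 H:3
Element totals:
  C: 8
  H: 14
  Br: 1
  Cl: 1
  O: 2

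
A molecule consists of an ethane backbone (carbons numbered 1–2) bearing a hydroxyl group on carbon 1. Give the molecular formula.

C2H6O

Atom tally by fragment:
  HOCH2 → C:1 H:3 O:1
  CH3 → C:1 H:3
Element totals:
  C: 2
  H: 6
  O: 1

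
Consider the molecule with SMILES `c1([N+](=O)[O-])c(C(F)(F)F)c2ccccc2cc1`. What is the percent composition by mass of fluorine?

Atom tally by fragment:
  naphthalene ring system core → C:10 H:8
  (− 2 ring H displaced by substituents)
  + NO2 → N:1 O:2
  + CF3 → C:1 F:3
Element totals:
  C: 11
  H: 6
  F: 3
  N: 1
  O: 2
Molecular formula: C11H6F3NO2.
Molar mass = 241.168 g/mol.
Mass from F: 3 × 18.998 = 56.994 g/mol.
%F = 56.994 / 241.168 × 100 = 23.63%.

23.63%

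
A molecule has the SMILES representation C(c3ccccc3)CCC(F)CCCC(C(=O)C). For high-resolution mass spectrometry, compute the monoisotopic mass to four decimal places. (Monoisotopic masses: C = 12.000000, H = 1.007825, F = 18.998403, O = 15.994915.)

250.1733

Atom tally by fragment:
  C6H5CH2 → C:7 H:7
  CH2 → C:1 H:2
  CH2 → C:1 H:2
  CH(F) → C:1 H:1 F:1
  CH2 → C:1 H:2
  CH2 → C:1 H:2
  CH2 → C:1 H:2
  CH2COCH3 → C:3 H:5 O:1
Element totals:
  C: 16
  H: 23
  F: 1
  O: 1
Molecular formula: C16H23FO.
  M = 16(12.0) + 23(1.007825) + 18.998403 + 15.994915
    = 192.000000 + 23.179975 + 18.998403 + 15.994915 = 250.173293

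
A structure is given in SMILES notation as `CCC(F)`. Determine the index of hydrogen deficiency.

0

Atom tally by fragment:
  CH3 → C:1 H:3
  CH2 → C:1 H:2
  CH2F → C:1 H:2 F:1
Element totals:
  C: 3
  H: 7
  F: 1
Molecular formula: C3H7F.
DoU = (2C + 2 + N − H − X) / 2 = (2·3 + 2 + 0 − 7 − 1) / 2 = 0.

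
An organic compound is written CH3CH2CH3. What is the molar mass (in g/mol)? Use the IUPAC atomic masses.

44.10 g/mol

Atom tally by fragment:
  CH3 → C:1 H:3
  CH2 → C:1 H:2
  CH3 → C:1 H:3
Element totals:
  C: 3
  H: 8
Molecular formula: C3H8.
  M = 3(12.011) + 8(1.008)
    = 36.033 + 8.064 = 44.097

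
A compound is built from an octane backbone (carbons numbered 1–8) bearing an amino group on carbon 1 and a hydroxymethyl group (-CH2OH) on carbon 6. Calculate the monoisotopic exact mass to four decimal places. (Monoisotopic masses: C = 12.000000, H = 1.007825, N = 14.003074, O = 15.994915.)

159.1623

Atom tally by fragment:
  H2NCH2 → C:1 H:4 N:1
  CH2 → C:1 H:2
  CH2 → C:1 H:2
  CH2 → C:1 H:2
  CH2 → C:1 H:2
  CH(CH2OH) → C:2 H:4 O:1
  CH2 → C:1 H:2
  CH3 → C:1 H:3
Element totals:
  C: 9
  H: 21
  N: 1
  O: 1
Molecular formula: C9H21NO.
  M = 9(12.0) + 21(1.007825) + 14.003074 + 15.994915
    = 108.000000 + 21.164325 + 14.003074 + 15.994915 = 159.162314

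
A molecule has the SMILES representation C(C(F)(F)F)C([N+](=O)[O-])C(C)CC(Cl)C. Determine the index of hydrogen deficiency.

Atom tally by fragment:
  F3CCH2 → C:2 H:2 F:3
  CH(NO2) → C:1 H:1 N:1 O:2
  CH(CH3) → C:2 H:4
  CH2 → C:1 H:2
  CH(Cl) → C:1 H:1 Cl:1
  CH3 → C:1 H:3
Element totals:
  C: 8
  H: 13
  Cl: 1
  F: 3
  N: 1
  O: 2
Molecular formula: C8H13ClF3NO2.
DoU = (2C + 2 + N − H − X) / 2 = (2·8 + 2 + 1 − 13 − 4) / 2 = 1.

1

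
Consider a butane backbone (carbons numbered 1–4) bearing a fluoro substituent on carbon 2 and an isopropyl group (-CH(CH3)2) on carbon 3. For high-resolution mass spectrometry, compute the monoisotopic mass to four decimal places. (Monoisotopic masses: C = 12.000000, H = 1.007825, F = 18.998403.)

Atom tally by fragment:
  CH3 → C:1 H:3
  CH(F) → C:1 H:1 F:1
  CH(CH(CH3)2) → C:4 H:8
  CH3 → C:1 H:3
Element totals:
  C: 7
  H: 15
  F: 1
Molecular formula: C7H15F.
  M = 7(12.0) + 15(1.007825) + 18.998403
    = 84.000000 + 15.117375 + 18.998403 = 118.115778

118.1158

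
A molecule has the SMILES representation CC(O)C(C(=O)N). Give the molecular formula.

C4H9NO2

Atom tally by fragment:
  CH3 → C:1 H:3
  CH(OH) → C:1 H:2 O:1
  CH2CONH2 → C:2 H:4 O:1 N:1
Element totals:
  C: 4
  H: 9
  N: 1
  O: 2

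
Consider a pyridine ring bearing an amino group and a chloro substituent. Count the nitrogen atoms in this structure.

Atom tally by fragment:
  pyridine ring core → C:5 H:5 N:1
  (− 2 ring H displaced by substituents)
  + NH2 → N:1 H:2
  + Cl → Cl:1
Element totals:
  C: 5
  H: 5
  Cl: 1
  N: 2

2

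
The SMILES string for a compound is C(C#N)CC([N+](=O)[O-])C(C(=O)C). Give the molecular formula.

C7H10N2O3

Atom tally by fragment:
  NCCH2 → C:2 H:2 N:1
  CH2 → C:1 H:2
  CH(NO2) → C:1 H:1 N:1 O:2
  CH2COCH3 → C:3 H:5 O:1
Element totals:
  C: 7
  H: 10
  N: 2
  O: 3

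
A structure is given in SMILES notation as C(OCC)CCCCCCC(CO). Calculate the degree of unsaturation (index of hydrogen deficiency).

0

Atom tally by fragment:
  C2H5OCH2 → C:3 H:7 O:1
  CH2 → C:1 H:2
  CH2 → C:1 H:2
  CH2 → C:1 H:2
  CH2 → C:1 H:2
  CH2 → C:1 H:2
  CH2 → C:1 H:2
  CH2CH2OH → C:2 H:5 O:1
Element totals:
  C: 11
  H: 24
  O: 2
Molecular formula: C11H24O2.
DoU = (2C + 2 + N − H − X) / 2 = (2·11 + 2 + 0 − 24 − 0) / 2 = 0.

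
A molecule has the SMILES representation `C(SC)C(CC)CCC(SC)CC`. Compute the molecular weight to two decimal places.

220.43 g/mol

Atom tally by fragment:
  CH3SCH2 → C:2 H:5 S:1
  CH(C2H5) → C:3 H:6
  CH2 → C:1 H:2
  CH2 → C:1 H:2
  CH(SCH3) → C:2 H:4 S:1
  CH2 → C:1 H:2
  CH3 → C:1 H:3
Element totals:
  C: 11
  H: 24
  S: 2
Molecular formula: C11H24S2.
  M = 11(12.011) + 24(1.008) + 2(32.06)
    = 132.121 + 24.192 + 64.120 = 220.433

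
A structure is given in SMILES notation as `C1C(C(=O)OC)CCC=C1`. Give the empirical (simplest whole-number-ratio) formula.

Atom tally by fragment:
  cyclohexene ring core → C:6 H:10
  (− 1 ring H displaced by substituents)
  + COOCH3 → C:2 H:3 O:2
Element totals:
  C: 8
  H: 12
  O: 2
Molecular formula: C8H12O2.
gcd of subscripts = 2; dividing each by 2:
  C: 8/2 = 4
  H: 12/2 = 6
  O: 2/2 = 1

C4H6O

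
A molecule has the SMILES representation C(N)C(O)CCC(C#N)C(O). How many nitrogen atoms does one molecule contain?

Atom tally by fragment:
  H2NCH2 → C:1 H:4 N:1
  CH(OH) → C:1 H:2 O:1
  CH2 → C:1 H:2
  CH2 → C:1 H:2
  CH(CN) → C:2 H:1 N:1
  CH2OH → C:1 H:3 O:1
Element totals:
  C: 7
  H: 14
  N: 2
  O: 2

2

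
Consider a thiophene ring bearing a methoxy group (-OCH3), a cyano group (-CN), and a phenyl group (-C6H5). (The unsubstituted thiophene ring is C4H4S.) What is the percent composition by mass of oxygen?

7.43%

Atom tally by fragment:
  thiophene ring core → C:4 H:4 S:1
  (− 3 ring H displaced by substituents)
  + OCH3 → C:1 H:3 O:1
  + CN → C:1 N:1
  + C6H5 → C:6 H:5
Element totals:
  C: 12
  H: 9
  N: 1
  O: 1
  S: 1
Molecular formula: C12H9NOS.
Molar mass = 215.270 g/mol.
Mass from O: 1 × 15.999 = 15.999 g/mol.
%O = 15.999 / 215.270 × 100 = 7.43%.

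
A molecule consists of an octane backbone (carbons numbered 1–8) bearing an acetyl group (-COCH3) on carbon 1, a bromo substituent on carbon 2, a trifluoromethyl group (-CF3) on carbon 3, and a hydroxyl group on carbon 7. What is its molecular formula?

C11H18BrF3O2

Atom tally by fragment:
  CH3COCH2 → C:3 H:5 O:1
  CH(Br) → C:1 H:1 Br:1
  CH(CF3) → C:2 H:1 F:3
  CH2 → C:1 H:2
  CH2 → C:1 H:2
  CH2 → C:1 H:2
  CH(OH) → C:1 H:2 O:1
  CH3 → C:1 H:3
Element totals:
  C: 11
  H: 18
  Br: 1
  F: 3
  O: 2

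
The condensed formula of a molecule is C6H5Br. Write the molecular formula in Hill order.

Element totals:
  C: 6
  H: 5
  Br: 1

C6H5Br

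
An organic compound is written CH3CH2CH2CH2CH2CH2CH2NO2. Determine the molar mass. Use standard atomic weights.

145.20 g/mol

Element totals:
  C: 7
  H: 15
  N: 1
  O: 2
Molecular formula: C7H15NO2.
  M = 7(12.011) + 15(1.008) + 14.007 + 2(15.999)
    = 84.077 + 15.120 + 14.007 + 31.998 = 145.202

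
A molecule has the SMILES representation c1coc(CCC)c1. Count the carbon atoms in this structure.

7

Atom tally by fragment:
  furan ring core → C:4 H:4 O:1
  (− 1 ring H displaced by substituents)
  + CH2CH2CH3 → C:3 H:7
Element totals:
  C: 7
  H: 10
  O: 1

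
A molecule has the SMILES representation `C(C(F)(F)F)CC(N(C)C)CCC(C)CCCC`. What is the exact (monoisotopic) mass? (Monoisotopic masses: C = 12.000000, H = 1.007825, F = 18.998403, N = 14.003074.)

Atom tally by fragment:
  F3CCH2 → C:2 H:2 F:3
  CH2 → C:1 H:2
  CH(N(CH3)2) → C:3 H:7 N:1
  CH2 → C:1 H:2
  CH2 → C:1 H:2
  CH(CH3) → C:2 H:4
  CH2 → C:1 H:2
  CH2 → C:1 H:2
  CH2 → C:1 H:2
  CH3 → C:1 H:3
Element totals:
  C: 14
  H: 28
  F: 3
  N: 1
Molecular formula: C14H28F3N.
  M = 14(12.0) + 28(1.007825) + 3(18.998403) + 14.003074
    = 168.000000 + 28.219100 + 56.995209 + 14.003074 = 267.217383

267.2174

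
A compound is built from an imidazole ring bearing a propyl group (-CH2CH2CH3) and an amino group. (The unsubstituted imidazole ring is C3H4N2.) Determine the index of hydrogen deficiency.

3

Atom tally by fragment:
  imidazole ring core → C:3 H:4 N:2
  (− 2 ring H displaced by substituents)
  + CH2CH2CH3 → C:3 H:7
  + NH2 → N:1 H:2
Element totals:
  C: 6
  H: 11
  N: 3
Molecular formula: C6H11N3.
DoU = (2C + 2 + N − H − X) / 2 = (2·6 + 2 + 3 − 11 − 0) / 2 = 3.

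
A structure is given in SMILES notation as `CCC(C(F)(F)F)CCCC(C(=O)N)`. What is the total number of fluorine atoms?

Atom tally by fragment:
  CH3 → C:1 H:3
  CH2 → C:1 H:2
  CH(CF3) → C:2 H:1 F:3
  CH2 → C:1 H:2
  CH2 → C:1 H:2
  CH2 → C:1 H:2
  CH2CONH2 → C:2 H:4 O:1 N:1
Element totals:
  C: 9
  H: 16
  F: 3
  N: 1
  O: 1

3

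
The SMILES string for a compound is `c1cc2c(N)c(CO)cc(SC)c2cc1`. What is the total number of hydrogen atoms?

13

Atom tally by fragment:
  naphthalene ring system core → C:10 H:8
  (− 3 ring H displaced by substituents)
  + NH2 → N:1 H:2
  + CH2OH → C:1 H:3 O:1
  + SCH3 → C:1 H:3 S:1
Element totals:
  C: 12
  H: 13
  N: 1
  O: 1
  S: 1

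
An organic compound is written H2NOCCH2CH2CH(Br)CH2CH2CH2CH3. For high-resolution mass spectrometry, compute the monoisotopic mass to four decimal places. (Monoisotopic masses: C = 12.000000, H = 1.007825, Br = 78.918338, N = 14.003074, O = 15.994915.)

Atom tally by fragment:
  H2NOCCH2 → C:2 H:4 O:1 N:1
  CH2 → C:1 H:2
  CH(Br) → C:1 H:1 Br:1
  CH2 → C:1 H:2
  CH2 → C:1 H:2
  CH2 → C:1 H:2
  CH3 → C:1 H:3
Element totals:
  C: 8
  H: 16
  Br: 1
  N: 1
  O: 1
Molecular formula: C8H16BrNO.
  M = 8(12.0) + 16(1.007825) + 78.918338 + 14.003074 + 15.994915
    = 96.000000 + 16.125200 + 78.918338 + 14.003074 + 15.994915 = 221.041527

221.0415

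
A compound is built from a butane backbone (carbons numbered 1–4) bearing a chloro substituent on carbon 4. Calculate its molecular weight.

92.57 g/mol

Atom tally by fragment:
  CH3 → C:1 H:3
  CH2 → C:1 H:2
  CH2 → C:1 H:2
  CH2Cl → C:1 H:2 Cl:1
Element totals:
  C: 4
  H: 9
  Cl: 1
Molecular formula: C4H9Cl.
  M = 4(12.011) + 9(1.008) + 35.45
    = 48.044 + 9.072 + 35.450 = 92.566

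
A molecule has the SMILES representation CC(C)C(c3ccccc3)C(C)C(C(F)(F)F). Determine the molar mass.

Atom tally by fragment:
  CH3 → C:1 H:3
  CH(CH3) → C:2 H:4
  CH(C6H5) → C:7 H:6
  CH(CH3) → C:2 H:4
  CH2CF3 → C:2 H:2 F:3
Element totals:
  C: 14
  H: 19
  F: 3
Molecular formula: C14H19F3.
  M = 14(12.011) + 19(1.008) + 3(18.998)
    = 168.154 + 19.152 + 56.994 = 244.300

244.30 g/mol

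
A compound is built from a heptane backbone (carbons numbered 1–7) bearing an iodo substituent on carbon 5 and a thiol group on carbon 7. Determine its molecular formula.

Atom tally by fragment:
  CH3 → C:1 H:3
  CH2 → C:1 H:2
  CH2 → C:1 H:2
  CH2 → C:1 H:2
  CH(I) → C:1 H:1 I:1
  CH2 → C:1 H:2
  CH2SH → C:1 H:3 S:1
Element totals:
  C: 7
  H: 15
  I: 1
  S: 1

C7H15IS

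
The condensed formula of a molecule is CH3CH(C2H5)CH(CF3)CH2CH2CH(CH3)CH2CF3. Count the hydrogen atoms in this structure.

Element totals:
  C: 12
  H: 20
  F: 6

20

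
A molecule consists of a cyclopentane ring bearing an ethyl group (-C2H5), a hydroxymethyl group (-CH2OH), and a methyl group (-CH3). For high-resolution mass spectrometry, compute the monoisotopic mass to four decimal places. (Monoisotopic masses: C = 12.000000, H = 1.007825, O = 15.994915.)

Atom tally by fragment:
  cyclopentane ring core → C:5 H:10
  (− 3 ring H displaced by substituents)
  + C2H5 → C:2 H:5
  + CH2OH → C:1 H:3 O:1
  + CH3 → C:1 H:3
Element totals:
  C: 9
  H: 18
  O: 1
Molecular formula: C9H18O.
  M = 9(12.0) + 18(1.007825) + 15.994915
    = 108.000000 + 18.140850 + 15.994915 = 142.135765

142.1358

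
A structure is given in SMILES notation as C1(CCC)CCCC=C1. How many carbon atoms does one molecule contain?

9

Atom tally by fragment:
  cyclohexene ring core → C:6 H:10
  (− 1 ring H displaced by substituents)
  + CH2CH2CH3 → C:3 H:7
Element totals:
  C: 9
  H: 16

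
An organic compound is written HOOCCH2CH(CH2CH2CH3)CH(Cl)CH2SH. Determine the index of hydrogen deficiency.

Element totals:
  C: 8
  H: 15
  Cl: 1
  O: 2
  S: 1
Molecular formula: C8H15ClO2S.
DoU = (2C + 2 + N − H − X) / 2 = (2·8 + 2 + 0 − 15 − 1) / 2 = 1.

1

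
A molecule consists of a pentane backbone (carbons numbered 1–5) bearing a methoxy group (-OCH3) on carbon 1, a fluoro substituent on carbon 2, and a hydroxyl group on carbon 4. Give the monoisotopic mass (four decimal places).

136.0900

Atom tally by fragment:
  CH3OCH2 → C:2 H:5 O:1
  CH(F) → C:1 H:1 F:1
  CH2 → C:1 H:2
  CH(OH) → C:1 H:2 O:1
  CH3 → C:1 H:3
Element totals:
  C: 6
  H: 13
  F: 1
  O: 2
Molecular formula: C6H13FO2.
  M = 6(12.0) + 13(1.007825) + 18.998403 + 2(15.994915)
    = 72.000000 + 13.101725 + 18.998403 + 31.989830 = 136.089958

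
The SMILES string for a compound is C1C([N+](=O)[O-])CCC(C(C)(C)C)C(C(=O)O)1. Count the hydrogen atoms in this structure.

19

Atom tally by fragment:
  cyclohexane ring core → C:6 H:12
  (− 3 ring H displaced by substituents)
  + NO2 → N:1 O:2
  + C(CH3)3 → C:4 H:9
  + COOH → C:1 H:1 O:2
Element totals:
  C: 11
  H: 19
  N: 1
  O: 4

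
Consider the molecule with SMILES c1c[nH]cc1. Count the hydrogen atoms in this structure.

Atom tally by fragment:
  pyrrole ring core → C:4 H:5 N:1
Element totals:
  C: 4
  H: 5
  N: 1

5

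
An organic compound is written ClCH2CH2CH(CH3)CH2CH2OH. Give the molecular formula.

C6H13ClO

Element totals:
  C: 6
  H: 13
  Cl: 1
  O: 1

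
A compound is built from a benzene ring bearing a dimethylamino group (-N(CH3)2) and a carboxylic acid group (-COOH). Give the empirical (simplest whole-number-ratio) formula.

C9H11NO2

Atom tally by fragment:
  benzene ring core → C:6 H:6
  (− 2 ring H displaced by substituents)
  + N(CH3)2 → N:1 C:2 H:6
  + COOH → C:1 H:1 O:2
Element totals:
  C: 9
  H: 11
  N: 1
  O: 2
Molecular formula: C9H11NO2.
gcd of subscripts (9, 11, 1, 2) = 1, so the empirical formula equals the molecular formula.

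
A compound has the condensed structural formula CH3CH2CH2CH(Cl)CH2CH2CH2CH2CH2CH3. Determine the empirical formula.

C10H21Cl

Atom tally by fragment:
  CH3 → C:1 H:3
  CH2 → C:1 H:2
  CH2 → C:1 H:2
  CH(Cl) → C:1 H:1 Cl:1
  CH2 → C:1 H:2
  CH2 → C:1 H:2
  CH2 → C:1 H:2
  CH2 → C:1 H:2
  CH2 → C:1 H:2
  CH3 → C:1 H:3
Element totals:
  C: 10
  H: 21
  Cl: 1
Molecular formula: C10H21Cl.
gcd of subscripts (10, 1, 21) = 1, so the empirical formula equals the molecular formula.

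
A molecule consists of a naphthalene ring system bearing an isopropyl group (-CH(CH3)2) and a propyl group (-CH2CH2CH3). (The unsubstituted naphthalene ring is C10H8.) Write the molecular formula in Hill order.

C16H20

Atom tally by fragment:
  naphthalene ring system core → C:10 H:8
  (− 2 ring H displaced by substituents)
  + CH(CH3)2 → C:3 H:7
  + CH2CH2CH3 → C:3 H:7
Element totals:
  C: 16
  H: 20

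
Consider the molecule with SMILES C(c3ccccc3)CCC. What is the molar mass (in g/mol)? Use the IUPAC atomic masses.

Atom tally by fragment:
  C6H5CH2 → C:7 H:7
  CH2 → C:1 H:2
  CH2 → C:1 H:2
  CH3 → C:1 H:3
Element totals:
  C: 10
  H: 14
Molecular formula: C10H14.
  M = 10(12.011) + 14(1.008)
    = 120.110 + 14.112 = 134.222

134.22 g/mol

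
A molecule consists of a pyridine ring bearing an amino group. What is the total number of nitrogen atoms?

Atom tally by fragment:
  pyridine ring core → C:5 H:5 N:1
  (− 1 ring H displaced by substituents)
  + NH2 → N:1 H:2
Element totals:
  C: 5
  H: 6
  N: 2

2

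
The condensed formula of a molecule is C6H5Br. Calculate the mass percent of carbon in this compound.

Atom tally by fragment:
  benzene ring core → C:6 H:6
  (− 1 ring H displaced by substituents)
  + Br → Br:1
Element totals:
  C: 6
  H: 5
  Br: 1
Molecular formula: C6H5Br.
Molar mass = 157.010 g/mol.
Mass from C: 6 × 12.011 = 72.066 g/mol.
%C = 72.066 / 157.010 × 100 = 45.90%.

45.90%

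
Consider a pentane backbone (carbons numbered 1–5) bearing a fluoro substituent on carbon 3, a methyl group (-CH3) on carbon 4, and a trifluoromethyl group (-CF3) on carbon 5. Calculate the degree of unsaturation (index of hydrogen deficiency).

0

Atom tally by fragment:
  CH3 → C:1 H:3
  CH2 → C:1 H:2
  CH(F) → C:1 H:1 F:1
  CH(CH3) → C:2 H:4
  CH2CF3 → C:2 H:2 F:3
Element totals:
  C: 7
  H: 12
  F: 4
Molecular formula: C7H12F4.
DoU = (2C + 2 + N − H − X) / 2 = (2·7 + 2 + 0 − 12 − 4) / 2 = 0.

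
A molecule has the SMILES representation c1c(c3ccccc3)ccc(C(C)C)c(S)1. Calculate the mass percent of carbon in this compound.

78.90%

Atom tally by fragment:
  benzene ring core → C:6 H:6
  (− 3 ring H displaced by substituents)
  + C6H5 → C:6 H:5
  + CH(CH3)2 → C:3 H:7
  + SH → S:1 H:1
Element totals:
  C: 15
  H: 16
  S: 1
Molecular formula: C15H16S.
Molar mass = 228.353 g/mol.
Mass from C: 15 × 12.011 = 180.165 g/mol.
%C = 180.165 / 228.353 × 100 = 78.90%.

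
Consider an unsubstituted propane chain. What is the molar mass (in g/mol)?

44.10 g/mol

Atom tally by fragment:
  CH3 → C:1 H:3
  CH2 → C:1 H:2
  CH3 → C:1 H:3
Element totals:
  C: 3
  H: 8
Molecular formula: C3H8.
  M = 3(12.011) + 8(1.008)
    = 36.033 + 8.064 = 44.097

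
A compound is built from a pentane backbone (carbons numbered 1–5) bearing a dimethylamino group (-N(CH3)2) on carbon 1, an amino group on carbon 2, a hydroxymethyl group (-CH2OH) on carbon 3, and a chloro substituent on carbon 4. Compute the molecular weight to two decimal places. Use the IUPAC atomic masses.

Atom tally by fragment:
  (CH3)2NCH2 → C:3 H:8 N:1
  CH(NH2) → C:1 H:3 N:1
  CH(CH2OH) → C:2 H:4 O:1
  CH(Cl) → C:1 H:1 Cl:1
  CH3 → C:1 H:3
Element totals:
  C: 8
  H: 19
  Cl: 1
  N: 2
  O: 1
Molecular formula: C8H19ClN2O.
  M = 8(12.011) + 19(1.008) + 35.45 + 2(14.007) + 15.999
    = 96.088 + 19.152 + 35.450 + 28.014 + 15.999 = 194.703

194.70 g/mol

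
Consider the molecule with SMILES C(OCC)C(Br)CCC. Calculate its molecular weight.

195.10 g/mol

Atom tally by fragment:
  C2H5OCH2 → C:3 H:7 O:1
  CH(Br) → C:1 H:1 Br:1
  CH2 → C:1 H:2
  CH2 → C:1 H:2
  CH3 → C:1 H:3
Element totals:
  C: 7
  H: 15
  Br: 1
  O: 1
Molecular formula: C7H15BrO.
  M = 7(12.011) + 15(1.008) + 79.904 + 15.999
    = 84.077 + 15.120 + 79.904 + 15.999 = 195.100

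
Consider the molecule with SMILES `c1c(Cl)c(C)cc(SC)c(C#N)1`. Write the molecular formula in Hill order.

C9H8ClNS

Atom tally by fragment:
  benzene ring core → C:6 H:6
  (− 4 ring H displaced by substituents)
  + Cl → Cl:1
  + CH3 → C:1 H:3
  + SCH3 → C:1 H:3 S:1
  + CN → C:1 N:1
Element totals:
  C: 9
  H: 8
  Cl: 1
  N: 1
  S: 1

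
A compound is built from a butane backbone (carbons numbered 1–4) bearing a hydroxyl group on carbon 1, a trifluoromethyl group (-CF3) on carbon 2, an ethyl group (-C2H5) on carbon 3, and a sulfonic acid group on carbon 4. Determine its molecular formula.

C7H13F3O4S

Atom tally by fragment:
  HOCH2 → C:1 H:3 O:1
  CH(CF3) → C:2 H:1 F:3
  CH(C2H5) → C:3 H:6
  CH2SO3H → C:1 H:3 S:1 O:3
Element totals:
  C: 7
  H: 13
  F: 3
  O: 4
  S: 1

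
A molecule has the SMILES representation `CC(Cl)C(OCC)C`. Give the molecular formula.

Atom tally by fragment:
  CH3 → C:1 H:3
  CH(Cl) → C:1 H:1 Cl:1
  CH(OC2H5) → C:3 H:6 O:1
  CH3 → C:1 H:3
Element totals:
  C: 6
  H: 13
  Cl: 1
  O: 1

C6H13ClO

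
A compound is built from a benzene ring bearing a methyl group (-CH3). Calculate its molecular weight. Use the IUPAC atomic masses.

92.14 g/mol

Atom tally by fragment:
  benzene ring core → C:6 H:6
  (− 1 ring H displaced by substituents)
  + CH3 → C:1 H:3
Element totals:
  C: 7
  H: 8
Molecular formula: C7H8.
  M = 7(12.011) + 8(1.008)
    = 84.077 + 8.064 = 92.141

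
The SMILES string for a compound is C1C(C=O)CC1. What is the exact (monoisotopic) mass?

Atom tally by fragment:
  cyclobutane ring core → C:4 H:8
  (− 1 ring H displaced by substituents)
  + CHO → C:1 H:1 O:1
Element totals:
  C: 5
  H: 8
  O: 1
Molecular formula: C5H8O.
  M = 5(12.0) + 8(1.007825) + 15.994915
    = 60.000000 + 8.062600 + 15.994915 = 84.057515

84.0575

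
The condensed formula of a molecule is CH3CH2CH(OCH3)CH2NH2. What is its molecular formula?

C5H13NO

Element totals:
  C: 5
  H: 13
  N: 1
  O: 1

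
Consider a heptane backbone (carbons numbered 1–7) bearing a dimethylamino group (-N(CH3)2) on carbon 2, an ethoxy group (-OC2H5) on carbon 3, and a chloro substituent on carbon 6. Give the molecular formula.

C11H24ClNO

Atom tally by fragment:
  CH3 → C:1 H:3
  CH(N(CH3)2) → C:3 H:7 N:1
  CH(OC2H5) → C:3 H:6 O:1
  CH2 → C:1 H:2
  CH2 → C:1 H:2
  CH(Cl) → C:1 H:1 Cl:1
  CH3 → C:1 H:3
Element totals:
  C: 11
  H: 24
  Cl: 1
  N: 1
  O: 1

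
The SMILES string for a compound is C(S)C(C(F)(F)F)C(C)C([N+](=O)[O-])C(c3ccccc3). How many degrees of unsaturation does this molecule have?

Atom tally by fragment:
  HSCH2 → C:1 H:3 S:1
  CH(CF3) → C:2 H:1 F:3
  CH(CH3) → C:2 H:4
  CH(NO2) → C:1 H:1 N:1 O:2
  CH2C6H5 → C:7 H:7
Element totals:
  C: 13
  H: 16
  F: 3
  N: 1
  O: 2
  S: 1
Molecular formula: C13H16F3NO2S.
DoU = (2C + 2 + N − H − X) / 2 = (2·13 + 2 + 1 − 16 − 3) / 2 = 5.

5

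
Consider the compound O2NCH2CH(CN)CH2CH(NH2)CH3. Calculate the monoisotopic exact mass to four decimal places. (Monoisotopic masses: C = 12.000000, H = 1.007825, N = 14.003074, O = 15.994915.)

157.0851

Element totals:
  C: 6
  H: 11
  N: 3
  O: 2
Molecular formula: C6H11N3O2.
  M = 6(12.0) + 11(1.007825) + 3(14.003074) + 2(15.994915)
    = 72.000000 + 11.086075 + 42.009222 + 31.989830 = 157.085127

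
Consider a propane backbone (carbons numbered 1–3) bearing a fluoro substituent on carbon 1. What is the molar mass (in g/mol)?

Atom tally by fragment:
  FCH2 → C:1 H:2 F:1
  CH2 → C:1 H:2
  CH3 → C:1 H:3
Element totals:
  C: 3
  H: 7
  F: 1
Molecular formula: C3H7F.
  M = 3(12.011) + 7(1.008) + 18.998
    = 36.033 + 7.056 + 18.998 = 62.087

62.09 g/mol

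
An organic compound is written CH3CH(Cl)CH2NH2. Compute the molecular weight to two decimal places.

Element totals:
  C: 3
  H: 8
  Cl: 1
  N: 1
Molecular formula: C3H8ClN.
  M = 3(12.011) + 8(1.008) + 35.45 + 14.007
    = 36.033 + 8.064 + 35.450 + 14.007 = 93.554

93.55 g/mol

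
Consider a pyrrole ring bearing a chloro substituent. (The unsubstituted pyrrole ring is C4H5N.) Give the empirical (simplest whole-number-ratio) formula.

C4H4ClN

Atom tally by fragment:
  pyrrole ring core → C:4 H:5 N:1
  (− 1 ring H displaced by substituents)
  + Cl → Cl:1
Element totals:
  C: 4
  H: 4
  Cl: 1
  N: 1
Molecular formula: C4H4ClN.
gcd of subscripts (4, 1, 4, 1) = 1, so the empirical formula equals the molecular formula.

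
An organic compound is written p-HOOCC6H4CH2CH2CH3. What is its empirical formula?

Element totals:
  C: 10
  H: 12
  O: 2
Molecular formula: C10H12O2.
gcd of subscripts = 2; dividing each by 2:
  C: 10/2 = 5
  H: 12/2 = 6
  O: 2/2 = 1

C5H6O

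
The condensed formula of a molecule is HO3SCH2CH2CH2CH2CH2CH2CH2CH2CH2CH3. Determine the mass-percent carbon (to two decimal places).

54.02%

Element totals:
  C: 10
  H: 22
  O: 3
  S: 1
Molecular formula: C10H22O3S.
Molar mass = 222.343 g/mol.
Mass from C: 10 × 12.011 = 120.110 g/mol.
%C = 120.110 / 222.343 × 100 = 54.02%.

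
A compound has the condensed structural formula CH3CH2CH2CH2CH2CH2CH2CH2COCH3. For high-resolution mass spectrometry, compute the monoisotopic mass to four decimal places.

156.1514

Element totals:
  C: 10
  H: 20
  O: 1
Molecular formula: C10H20O.
  M = 10(12.0) + 20(1.007825) + 15.994915
    = 120.000000 + 20.156500 + 15.994915 = 156.151415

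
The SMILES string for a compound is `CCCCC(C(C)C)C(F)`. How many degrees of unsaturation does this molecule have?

0

Atom tally by fragment:
  CH3 → C:1 H:3
  CH2 → C:1 H:2
  CH2 → C:1 H:2
  CH2 → C:1 H:2
  CH(CH(CH3)2) → C:4 H:8
  CH2F → C:1 H:2 F:1
Element totals:
  C: 9
  H: 19
  F: 1
Molecular formula: C9H19F.
DoU = (2C + 2 + N − H − X) / 2 = (2·9 + 2 + 0 − 19 − 1) / 2 = 0.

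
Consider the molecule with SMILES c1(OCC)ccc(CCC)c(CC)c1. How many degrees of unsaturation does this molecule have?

Atom tally by fragment:
  benzene ring core → C:6 H:6
  (− 3 ring H displaced by substituents)
  + OC2H5 → C:2 H:5 O:1
  + CH2CH2CH3 → C:3 H:7
  + C2H5 → C:2 H:5
Element totals:
  C: 13
  H: 20
  O: 1
Molecular formula: C13H20O.
DoU = (2C + 2 + N − H − X) / 2 = (2·13 + 2 + 0 − 20 − 0) / 2 = 4.

4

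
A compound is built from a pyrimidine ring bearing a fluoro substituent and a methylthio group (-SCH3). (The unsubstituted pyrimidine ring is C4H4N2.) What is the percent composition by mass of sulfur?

Atom tally by fragment:
  pyrimidine ring core → C:4 H:4 N:2
  (− 2 ring H displaced by substituents)
  + F → F:1
  + SCH3 → C:1 H:3 S:1
Element totals:
  C: 5
  H: 5
  F: 1
  N: 2
  S: 1
Molecular formula: C5H5FN2S.
Molar mass = 144.167 g/mol.
Mass from S: 1 × 32.06 = 32.060 g/mol.
%S = 32.060 / 144.167 × 100 = 22.24%.

22.24%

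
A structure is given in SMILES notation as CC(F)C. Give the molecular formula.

C3H7F

Atom tally by fragment:
  CH3 → C:1 H:3
  CH(F) → C:1 H:1 F:1
  CH3 → C:1 H:3
Element totals:
  C: 3
  H: 7
  F: 1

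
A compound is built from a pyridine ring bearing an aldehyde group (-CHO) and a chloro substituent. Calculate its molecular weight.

141.55 g/mol

Atom tally by fragment:
  pyridine ring core → C:5 H:5 N:1
  (− 2 ring H displaced by substituents)
  + CHO → C:1 H:1 O:1
  + Cl → Cl:1
Element totals:
  C: 6
  H: 4
  Cl: 1
  N: 1
  O: 1
Molecular formula: C6H4ClNO.
  M = 6(12.011) + 4(1.008) + 35.45 + 14.007 + 15.999
    = 72.066 + 4.032 + 35.450 + 14.007 + 15.999 = 141.554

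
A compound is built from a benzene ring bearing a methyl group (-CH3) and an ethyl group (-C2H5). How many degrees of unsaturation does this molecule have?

4

Atom tally by fragment:
  benzene ring core → C:6 H:6
  (− 2 ring H displaced by substituents)
  + CH3 → C:1 H:3
  + C2H5 → C:2 H:5
Element totals:
  C: 9
  H: 12
Molecular formula: C9H12.
DoU = (2C + 2 + N − H − X) / 2 = (2·9 + 2 + 0 − 12 − 0) / 2 = 4.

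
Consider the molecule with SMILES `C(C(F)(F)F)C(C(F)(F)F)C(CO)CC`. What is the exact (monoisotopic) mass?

238.0792

Atom tally by fragment:
  F3CCH2 → C:2 H:2 F:3
  CH(CF3) → C:2 H:1 F:3
  CH(CH2OH) → C:2 H:4 O:1
  CH2 → C:1 H:2
  CH3 → C:1 H:3
Element totals:
  C: 8
  H: 12
  F: 6
  O: 1
Molecular formula: C8H12F6O.
  M = 8(12.0) + 12(1.007825) + 6(18.998403) + 15.994915
    = 96.000000 + 12.093900 + 113.990418 + 15.994915 = 238.079233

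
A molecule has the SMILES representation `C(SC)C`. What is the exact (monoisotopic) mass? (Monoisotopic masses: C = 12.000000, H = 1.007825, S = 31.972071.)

Atom tally by fragment:
  CH3SCH2 → C:2 H:5 S:1
  CH3 → C:1 H:3
Element totals:
  C: 3
  H: 8
  S: 1
Molecular formula: C3H8S.
  M = 3(12.0) + 8(1.007825) + 31.972071
    = 36.000000 + 8.062600 + 31.972071 = 76.034671

76.0347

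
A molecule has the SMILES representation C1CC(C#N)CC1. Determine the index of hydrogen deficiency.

Atom tally by fragment:
  cyclopentane ring core → C:5 H:10
  (− 1 ring H displaced by substituents)
  + CN → C:1 N:1
Element totals:
  C: 6
  H: 9
  N: 1
Molecular formula: C6H9N.
DoU = (2C + 2 + N − H − X) / 2 = (2·6 + 2 + 1 − 9 − 0) / 2 = 3.

3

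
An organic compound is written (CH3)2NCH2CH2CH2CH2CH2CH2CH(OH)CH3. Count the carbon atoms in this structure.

Atom tally by fragment:
  (CH3)2NCH2 → C:3 H:8 N:1
  CH2 → C:1 H:2
  CH2 → C:1 H:2
  CH2 → C:1 H:2
  CH2 → C:1 H:2
  CH2 → C:1 H:2
  CH(OH) → C:1 H:2 O:1
  CH3 → C:1 H:3
Element totals:
  C: 10
  H: 23
  N: 1
  O: 1

10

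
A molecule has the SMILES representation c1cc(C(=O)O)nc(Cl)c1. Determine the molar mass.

157.55 g/mol

Atom tally by fragment:
  pyridine ring core → C:5 H:5 N:1
  (− 2 ring H displaced by substituents)
  + COOH → C:1 H:1 O:2
  + Cl → Cl:1
Element totals:
  C: 6
  H: 4
  Cl: 1
  N: 1
  O: 2
Molecular formula: C6H4ClNO2.
  M = 6(12.011) + 4(1.008) + 35.45 + 14.007 + 2(15.999)
    = 72.066 + 4.032 + 35.450 + 14.007 + 31.998 = 157.553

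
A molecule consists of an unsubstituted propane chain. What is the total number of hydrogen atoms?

Atom tally by fragment:
  CH3 → C:1 H:3
  CH2 → C:1 H:2
  CH3 → C:1 H:3
Element totals:
  C: 3
  H: 8

8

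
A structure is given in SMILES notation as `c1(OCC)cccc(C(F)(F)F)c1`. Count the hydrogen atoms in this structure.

9

Atom tally by fragment:
  benzene ring core → C:6 H:6
  (− 2 ring H displaced by substituents)
  + OC2H5 → C:2 H:5 O:1
  + CF3 → C:1 F:3
Element totals:
  C: 9
  H: 9
  F: 3
  O: 1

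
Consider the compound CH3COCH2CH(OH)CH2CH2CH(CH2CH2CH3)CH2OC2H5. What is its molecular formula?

C13H26O3

Atom tally by fragment:
  CH3COCH2 → C:3 H:5 O:1
  CH(OH) → C:1 H:2 O:1
  CH2 → C:1 H:2
  CH2 → C:1 H:2
  CH(CH2CH2CH3) → C:4 H:8
  CH2OC2H5 → C:3 H:7 O:1
Element totals:
  C: 13
  H: 26
  O: 3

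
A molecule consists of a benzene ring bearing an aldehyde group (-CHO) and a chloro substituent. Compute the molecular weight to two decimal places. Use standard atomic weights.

Atom tally by fragment:
  benzene ring core → C:6 H:6
  (− 2 ring H displaced by substituents)
  + CHO → C:1 H:1 O:1
  + Cl → Cl:1
Element totals:
  C: 7
  H: 5
  Cl: 1
  O: 1
Molecular formula: C7H5ClO.
  M = 7(12.011) + 5(1.008) + 35.45 + 15.999
    = 84.077 + 5.040 + 35.450 + 15.999 = 140.566

140.57 g/mol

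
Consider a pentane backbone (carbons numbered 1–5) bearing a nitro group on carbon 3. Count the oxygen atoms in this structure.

Atom tally by fragment:
  CH3 → C:1 H:3
  CH2 → C:1 H:2
  CH(NO2) → C:1 H:1 N:1 O:2
  CH2 → C:1 H:2
  CH3 → C:1 H:3
Element totals:
  C: 5
  H: 11
  N: 1
  O: 2

2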